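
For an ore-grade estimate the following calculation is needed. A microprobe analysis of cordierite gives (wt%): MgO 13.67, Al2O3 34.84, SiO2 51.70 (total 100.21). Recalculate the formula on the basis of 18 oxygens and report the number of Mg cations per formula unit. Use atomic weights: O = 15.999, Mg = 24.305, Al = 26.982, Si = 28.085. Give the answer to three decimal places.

MgO (M=40.304): mol = 0.33917; Mg = 0.33917, O = 0.33917.
Al2O3 (M=101.961): mol = 0.34170; Al = 0.68340, O = 1.02510.
SiO2 (M=60.083): mol = 0.86048; Si = 0.86048, O = 1.72096.
ΣO = 3.08523; factor = 18/ΣO = 5.83425.
Mg apfu = 0.33917 × 5.83425 = 1.979.

1.979 Mg apfu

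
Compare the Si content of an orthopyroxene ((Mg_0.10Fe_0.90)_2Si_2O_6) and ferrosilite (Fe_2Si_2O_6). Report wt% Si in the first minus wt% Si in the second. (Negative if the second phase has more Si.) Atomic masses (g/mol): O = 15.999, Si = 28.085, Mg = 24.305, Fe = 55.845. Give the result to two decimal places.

0.52 percentage points

Si in (Mg_0.10Fe_0.90)_2Si_2O_6: molar mass 257.546 g/mol; 2×28.085 = 56.170 g → 21.81 wt%.
Si in Fe_2Si_2O_6: molar mass 263.854 g/mol; 2×28.085 = 56.170 g → 21.29 wt%.
Difference = 21.81 − 21.29 = 0.52 percentage points.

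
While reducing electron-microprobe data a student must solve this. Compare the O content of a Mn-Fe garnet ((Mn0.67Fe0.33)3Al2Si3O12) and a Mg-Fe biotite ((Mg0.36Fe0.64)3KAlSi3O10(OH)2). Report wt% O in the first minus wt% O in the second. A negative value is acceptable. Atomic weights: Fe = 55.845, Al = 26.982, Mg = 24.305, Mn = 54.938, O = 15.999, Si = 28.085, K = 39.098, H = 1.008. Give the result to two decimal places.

First mineral: 191.988 g O in 495.919 g formula = 38.71 wt% O.
Second mineral: 191.988 g O in 477.811 g formula = 40.18 wt% O.
38.71% − 40.18% gives a difference of -1.47 percentage points.

-1.47 percentage points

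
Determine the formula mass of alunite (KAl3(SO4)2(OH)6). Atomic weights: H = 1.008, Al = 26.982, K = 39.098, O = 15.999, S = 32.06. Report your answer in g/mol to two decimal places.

M = 1(39.098) + 3(26.982) + 2(32.06) + 14(15.999) + 6(1.008)

414.20 g/mol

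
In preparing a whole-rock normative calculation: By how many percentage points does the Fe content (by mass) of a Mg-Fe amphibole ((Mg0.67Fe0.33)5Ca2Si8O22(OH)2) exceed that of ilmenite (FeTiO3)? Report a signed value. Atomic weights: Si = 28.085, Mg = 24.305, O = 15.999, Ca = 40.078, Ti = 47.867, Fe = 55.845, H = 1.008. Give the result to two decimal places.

-26.15 percentage points

M((Mg0.67Fe0.33)5Ca2Si8O22(OH)2) = 864.394 g/mol, so wt% Fe = 92.144/864.394 × 100 = 10.66%.
M(FeTiO3) = 151.709 g/mol, so wt% Fe = 55.845/151.709 × 100 = 36.81%.
10.66 − 36.81 = -26.15 pp.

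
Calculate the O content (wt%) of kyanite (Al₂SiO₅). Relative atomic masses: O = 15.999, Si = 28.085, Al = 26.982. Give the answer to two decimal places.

Molar mass of Al₂SiO₅: 2*26.982 + 1*28.085 + 5*15.999 = 162.044 g/mol.
Mass of O per formula unit: 5 × 15.999 = 79.995 g.
Weight fraction O = 79.995 / 162.044 = 0.4937.

49.37 wt%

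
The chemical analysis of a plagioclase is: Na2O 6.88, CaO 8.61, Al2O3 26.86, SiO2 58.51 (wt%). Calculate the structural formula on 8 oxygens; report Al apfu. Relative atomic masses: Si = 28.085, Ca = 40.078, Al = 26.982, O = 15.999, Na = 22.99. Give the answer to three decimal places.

Na2O (M=61.979): mol = 0.11101; Na = 0.22202, O = 0.11101.
CaO (M=56.077): mol = 0.15354; Ca = 0.15354, O = 0.15354.
Al2O3 (M=101.961): mol = 0.26343; Al = 0.52686, O = 0.79029.
SiO2 (M=60.083): mol = 0.97382; Si = 0.97382, O = 1.94764.
ΣO = 3.00248; factor = 8/ΣO = 2.66446.
Al apfu = 0.52686 × 2.66446 = 1.404.

1.404 Al apfu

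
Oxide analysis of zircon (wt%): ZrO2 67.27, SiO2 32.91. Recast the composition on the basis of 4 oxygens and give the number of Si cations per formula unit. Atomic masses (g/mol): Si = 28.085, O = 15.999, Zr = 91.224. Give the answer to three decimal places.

1.002 Si apfu

ZrO2 (M=123.222): mol = 0.54593; Zr = 0.54593, O = 1.09186.
SiO2 (M=60.083): mol = 0.54774; Si = 0.54774, O = 1.09548.
ΣO = 2.18734; factor = 4/ΣO = 1.82871.
Si apfu = 0.54774 × 1.82871 = 1.002.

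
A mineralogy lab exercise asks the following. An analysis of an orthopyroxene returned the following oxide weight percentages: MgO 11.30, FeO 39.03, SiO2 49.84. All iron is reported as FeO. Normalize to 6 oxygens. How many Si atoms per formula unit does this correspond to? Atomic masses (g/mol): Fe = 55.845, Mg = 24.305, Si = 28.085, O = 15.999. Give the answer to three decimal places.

2.005 Si apfu

11.30 wt% MgO ÷ 40.304 g/mol = 0.28037 mol, giving 0.28037 Mg and 0.28037 O.
39.03 wt% FeO ÷ 71.844 g/mol = 0.54326 mol, giving 0.54326 Fe and 0.54326 O.
49.84 wt% SiO2 ÷ 60.083 g/mol = 0.82952 mol, giving 0.82952 Si and 1.65904 O.
Oxygen sums to 2.48267; scaling by 6/2.48267 = 2.41675 puts the formula on 6 O.
Si: 0.82952 × 2.41675 = 2.005 atoms per formula unit.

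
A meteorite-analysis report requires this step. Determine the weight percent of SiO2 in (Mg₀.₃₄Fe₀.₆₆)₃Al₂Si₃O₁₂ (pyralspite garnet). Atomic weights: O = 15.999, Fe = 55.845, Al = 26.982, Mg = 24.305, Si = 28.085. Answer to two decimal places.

38.72 wt%

Molar mass of (Mg₀.₃₄Fe₀.₆₆)₃Al₂Si₃O₁₂ = 1.02·24.305 + 1.98·55.845 + 2·26.982 + 3·28.085 + 12·15.999 = 465.571 g/mol.
Each formula unit contains 3 Si, equivalent to 3/1 = 3.0000 mol SiO2.
M(SiO2) = 1×28.085 + 2×15.999 = 60.083 g/mol.
Mass of SiO2 per formula unit = 3.0000 × 60.083 = 180.249 g.
SiO2 wt% = 180.249 / 465.571 × 100 = 38.72%.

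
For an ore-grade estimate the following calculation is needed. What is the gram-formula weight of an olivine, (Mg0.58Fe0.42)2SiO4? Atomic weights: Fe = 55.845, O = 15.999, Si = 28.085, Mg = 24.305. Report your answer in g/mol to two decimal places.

167.18 g/mol

M = 1.16*24.305 + 0.84*55.845 + 1*28.085 + 4*15.999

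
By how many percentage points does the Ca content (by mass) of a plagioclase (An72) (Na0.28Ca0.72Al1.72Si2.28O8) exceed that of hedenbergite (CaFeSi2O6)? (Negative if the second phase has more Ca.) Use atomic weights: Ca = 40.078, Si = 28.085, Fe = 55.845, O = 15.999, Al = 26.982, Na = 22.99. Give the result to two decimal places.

M(Na0.28Ca0.72Al1.72Si2.28O8) = 273.728 g/mol, so wt% Ca = 28.856/273.728 × 100 = 10.54%.
M(CaFeSi2O6) = 248.087 g/mol, so wt% Ca = 40.078/248.087 × 100 = 16.15%.
10.54 − 16.15 = -5.61 pp.

-5.61 percentage points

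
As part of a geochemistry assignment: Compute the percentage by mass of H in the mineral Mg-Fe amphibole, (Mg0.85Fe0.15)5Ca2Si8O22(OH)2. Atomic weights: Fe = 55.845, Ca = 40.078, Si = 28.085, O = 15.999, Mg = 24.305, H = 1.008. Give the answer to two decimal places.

Molar mass of (Mg0.85Fe0.15)5Ca2Si8O22(OH)2: 4.25·24.305 + 0.75·55.845 + 2·40.078 + 8·28.085 + 24·15.999 + 2·1.008 = 836.008 g/mol.
Mass of H per formula unit: 2 × 1.008 = 2.016 g.
Weight fraction H = 2.016 / 836.008 = 0.0024.

0.24 wt%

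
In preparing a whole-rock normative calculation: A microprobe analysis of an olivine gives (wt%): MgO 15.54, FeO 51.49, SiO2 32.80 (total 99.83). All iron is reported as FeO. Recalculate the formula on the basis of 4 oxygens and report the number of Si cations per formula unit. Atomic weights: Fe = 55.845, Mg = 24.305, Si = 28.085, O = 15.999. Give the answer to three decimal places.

MgO (M=40.304): mol = 0.38557; Mg = 0.38557, O = 0.38557.
FeO (M=71.844): mol = 0.71669; Fe = 0.71669, O = 0.71669.
SiO2 (M=60.083): mol = 0.54591; Si = 0.54591, O = 1.09182.
ΣO = 2.19408; factor = 4/ΣO = 1.82309.
Si apfu = 0.54591 × 1.82309 = 0.995.

0.995 Si apfu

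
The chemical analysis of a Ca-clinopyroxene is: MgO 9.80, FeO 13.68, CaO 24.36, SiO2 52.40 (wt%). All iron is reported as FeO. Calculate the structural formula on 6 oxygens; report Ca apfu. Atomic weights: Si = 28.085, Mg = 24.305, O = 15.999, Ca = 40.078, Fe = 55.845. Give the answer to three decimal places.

0.998 Ca apfu

MgO (M=40.304): mol = 0.24315; Mg = 0.24315, O = 0.24315.
FeO (M=71.844): mol = 0.19041; Fe = 0.19041, O = 0.19041.
CaO (M=56.077): mol = 0.43440; Ca = 0.43440, O = 0.43440.
SiO2 (M=60.083): mol = 0.87213; Si = 0.87213, O = 1.74426.
ΣO = 2.61222; factor = 6/ΣO = 2.29690.
Ca apfu = 0.43440 × 2.29690 = 0.998.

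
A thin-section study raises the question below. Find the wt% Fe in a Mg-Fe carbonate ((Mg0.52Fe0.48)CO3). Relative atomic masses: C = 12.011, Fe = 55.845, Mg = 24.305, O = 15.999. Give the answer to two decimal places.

26.95 wt%

Formula mass = 0.52·24.305 + 0.48·55.845 + 1·12.011 + 3·15.999 = 99.452 g/mol, of which 26.806 g is Fe.
So Fe makes up 26.806/99.452 = 0.2695 of the mass, i.e. 26.95%.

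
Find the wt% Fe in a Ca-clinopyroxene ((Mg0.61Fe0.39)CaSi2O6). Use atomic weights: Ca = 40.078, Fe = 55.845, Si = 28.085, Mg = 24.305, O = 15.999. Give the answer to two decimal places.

M((Mg0.61Fe0.39)CaSi2O6) = 228.848 g/mol.
Fe contributes 0.39 × 55.845 = 21.780 g per mole.
21.780/228.848 = 0.0952 → 9.52%.

9.52 mass %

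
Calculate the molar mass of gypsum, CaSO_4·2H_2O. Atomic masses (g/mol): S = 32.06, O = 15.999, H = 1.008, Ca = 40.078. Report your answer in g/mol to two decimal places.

The formula mass is the sum 1·40.078 + 1·32.06 + 6·15.999 + 4·1.008.

172.16 g/mol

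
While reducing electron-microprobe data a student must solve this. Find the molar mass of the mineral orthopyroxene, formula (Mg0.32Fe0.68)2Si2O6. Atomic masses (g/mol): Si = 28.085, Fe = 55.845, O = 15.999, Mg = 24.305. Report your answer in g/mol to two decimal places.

243.67 g/mol

Mg: 0.64 × 24.305 = 15.5552
Fe: 1.36 × 55.845 = 75.9492
Si: 2 × 28.085 = 56.1700
O: 6 × 15.999 = 95.9940
Summing the contributions gives the formula mass.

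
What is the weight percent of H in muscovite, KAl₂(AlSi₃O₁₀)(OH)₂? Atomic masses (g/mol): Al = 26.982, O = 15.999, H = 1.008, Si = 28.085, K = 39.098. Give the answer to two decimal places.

0.51 wt%

Molar mass of KAl₂(AlSi₃O₁₀)(OH)₂: 1·39.098 + 3·26.982 + 3·28.085 + 12·15.999 + 2·1.008 = 398.303 g/mol.
Mass of H per formula unit: 2 × 1.008 = 2.016 g.
Weight fraction H = 2.016 / 398.303 = 0.0051.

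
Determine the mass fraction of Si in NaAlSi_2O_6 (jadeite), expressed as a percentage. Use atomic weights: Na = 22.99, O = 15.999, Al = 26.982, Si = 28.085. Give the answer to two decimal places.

27.79 mass %

Formula mass = 1·22.99 + 1·26.982 + 2·28.085 + 6·15.999 = 202.136 g/mol, of which 56.170 g is Si.
So Si makes up 56.170/202.136 = 0.2779 of the mass, i.e. 27.79%.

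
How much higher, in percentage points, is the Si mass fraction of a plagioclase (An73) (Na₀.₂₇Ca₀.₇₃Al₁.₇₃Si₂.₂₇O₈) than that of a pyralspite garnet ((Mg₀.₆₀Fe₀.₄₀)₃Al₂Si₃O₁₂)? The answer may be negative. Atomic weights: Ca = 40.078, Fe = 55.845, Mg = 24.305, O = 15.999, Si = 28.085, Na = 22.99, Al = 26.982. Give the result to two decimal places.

M(Na₀.₂₇Ca₀.₇₃Al₁.₇₃Si₂.₂₇O₈) = 273.888 g/mol, so wt% Si = 63.753/273.888 × 100 = 23.28%.
M((Mg₀.₆₀Fe₀.₄₀)₃Al₂Si₃O₁₂) = 440.970 g/mol, so wt% Si = 84.255/440.970 × 100 = 19.11%.
23.28 − 19.11 = 4.17 pp.

4.17 percentage points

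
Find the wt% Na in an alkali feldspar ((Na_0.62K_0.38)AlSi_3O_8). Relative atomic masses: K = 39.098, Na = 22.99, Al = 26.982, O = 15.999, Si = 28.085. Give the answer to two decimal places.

5.31 mass %

Molar mass of (Na_0.62K_0.38)AlSi_3O_8: 0.62×22.99 + 0.38×39.098 + 1×26.982 + 3×28.085 + 8×15.999 = 268.340 g/mol.
Mass of Na per formula unit: 0.62 × 22.99 = 14.254 g.
Weight fraction Na = 14.254 / 268.340 = 0.0531.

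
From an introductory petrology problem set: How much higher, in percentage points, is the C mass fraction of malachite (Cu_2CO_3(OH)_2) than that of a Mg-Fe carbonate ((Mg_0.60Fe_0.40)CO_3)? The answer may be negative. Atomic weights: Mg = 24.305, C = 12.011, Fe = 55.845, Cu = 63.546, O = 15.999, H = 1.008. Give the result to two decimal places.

-6.96 percentage points

First mineral: 12.011 g C in 221.114 g formula = 5.43 wt% C.
Second mineral: 12.011 g C in 96.929 g formula = 12.39 wt% C.
5.43% − 12.39% gives a difference of -6.96 percentage points.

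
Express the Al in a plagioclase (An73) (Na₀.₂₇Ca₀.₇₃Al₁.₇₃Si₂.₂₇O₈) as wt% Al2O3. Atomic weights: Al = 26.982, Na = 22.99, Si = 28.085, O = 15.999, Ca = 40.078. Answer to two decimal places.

M(Na₀.₂₇Ca₀.₇₃Al₁.₇₃Si₂.₂₇O₈) = 273.888 g/mol; M(Al2O3) = 101.961 g/mol.
Moles Al2O3 per formula unit = 1.73 Al ÷ 2 = 0.8650.
Al2O3 fraction = (0.8650 × 101.961) / 273.888 = 88.196/273.888 = 0.3220.

32.20 wt%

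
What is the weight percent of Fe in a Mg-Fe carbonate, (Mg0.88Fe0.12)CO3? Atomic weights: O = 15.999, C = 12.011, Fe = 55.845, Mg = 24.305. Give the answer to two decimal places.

Molar mass of (Mg0.88Fe0.12)CO3: 0.88*24.305 + 0.12*55.845 + 1*12.011 + 3*15.999 = 88.098 g/mol.
Mass of Fe per formula unit: 0.12 × 55.845 = 6.701 g.
Weight fraction Fe = 6.701 / 88.098 = 0.0761.

7.61 wt%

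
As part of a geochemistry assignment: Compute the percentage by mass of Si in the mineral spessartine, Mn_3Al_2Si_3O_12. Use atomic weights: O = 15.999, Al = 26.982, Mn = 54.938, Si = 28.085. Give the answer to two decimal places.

17.02 wt%

M(Mn_3Al_2Si_3O_12) = 495.021 g/mol.
Si contributes 3 × 28.085 = 84.255 g per mole.
84.255/495.021 = 0.1702 → 17.02%.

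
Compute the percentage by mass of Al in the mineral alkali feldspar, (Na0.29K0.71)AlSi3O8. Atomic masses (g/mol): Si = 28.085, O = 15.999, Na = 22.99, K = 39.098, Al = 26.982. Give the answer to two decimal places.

9.86 weight percent

Formula mass = 0.29×22.99 + 0.71×39.098 + 1×26.982 + 3×28.085 + 8×15.999 = 273.656 g/mol, of which 26.982 g is Al.
So Al makes up 26.982/273.656 = 0.0986 of the mass, i.e. 9.86%.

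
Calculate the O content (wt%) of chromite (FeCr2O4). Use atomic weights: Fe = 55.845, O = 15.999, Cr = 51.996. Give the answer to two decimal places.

28.59 wt%

Formula mass = 1×55.845 + 2×51.996 + 4×15.999 = 223.833 g/mol, of which 63.996 g is O.
So O makes up 63.996/223.833 = 0.2859 of the mass, i.e. 28.59%.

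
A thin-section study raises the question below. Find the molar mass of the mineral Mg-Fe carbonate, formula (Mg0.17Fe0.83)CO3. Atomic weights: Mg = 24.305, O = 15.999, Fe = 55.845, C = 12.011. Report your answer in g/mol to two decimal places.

110.49 g/mol

M = 0.17×24.305 + 0.83×55.845 + 1×12.011 + 3×15.999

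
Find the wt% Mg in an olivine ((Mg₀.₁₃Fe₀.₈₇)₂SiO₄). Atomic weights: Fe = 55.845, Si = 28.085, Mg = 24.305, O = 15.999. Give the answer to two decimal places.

Molar mass of (Mg₀.₁₃Fe₀.₈₇)₂SiO₄: 0.26×24.305 + 1.74×55.845 + 1×28.085 + 4×15.999 = 195.571 g/mol.
Mass of Mg per formula unit: 0.26 × 24.305 = 6.319 g.
Weight fraction Mg = 6.319 / 195.571 = 0.0323.

3.23 weight percent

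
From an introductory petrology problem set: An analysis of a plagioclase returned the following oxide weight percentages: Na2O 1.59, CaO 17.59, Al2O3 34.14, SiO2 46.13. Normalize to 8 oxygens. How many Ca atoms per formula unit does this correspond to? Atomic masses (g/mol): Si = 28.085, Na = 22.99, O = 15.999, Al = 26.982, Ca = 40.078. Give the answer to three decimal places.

1.59 wt% Na2O ÷ 61.979 g/mol = 0.02565 mol, giving 0.05130 Na and 0.02565 O.
17.59 wt% CaO ÷ 56.077 g/mol = 0.31368 mol, giving 0.31368 Ca and 0.31368 O.
34.14 wt% Al2O3 ÷ 101.961 g/mol = 0.33483 mol, giving 0.66966 Al and 1.00449 O.
46.13 wt% SiO2 ÷ 60.083 g/mol = 0.76777 mol, giving 0.76777 Si and 1.53554 O.
Oxygen sums to 2.87936; scaling by 8/2.87936 = 2.77840 puts the formula on 8 O.
Ca: 0.31368 × 2.77840 = 0.872 atoms per formula unit.

0.872 Ca apfu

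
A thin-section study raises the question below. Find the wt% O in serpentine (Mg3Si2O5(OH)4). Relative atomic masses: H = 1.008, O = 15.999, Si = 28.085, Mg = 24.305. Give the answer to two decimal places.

Formula mass = 3*24.305 + 2*28.085 + 9*15.999 + 4*1.008 = 277.108 g/mol, of which 143.991 g is O.
So O makes up 143.991/277.108 = 0.5196 of the mass, i.e. 51.96%.

51.96 wt%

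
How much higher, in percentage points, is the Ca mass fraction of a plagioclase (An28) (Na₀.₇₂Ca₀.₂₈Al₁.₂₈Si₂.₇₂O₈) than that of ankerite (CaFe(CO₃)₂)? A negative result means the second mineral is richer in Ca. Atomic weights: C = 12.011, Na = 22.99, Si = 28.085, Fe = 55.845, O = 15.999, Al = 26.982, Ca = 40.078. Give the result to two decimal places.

Ca in Na₀.₇₂Ca₀.₂₈Al₁.₂₈Si₂.₇₂O₈: molar mass 266.695 g/mol; 0.28×40.078 = 11.222 g → 4.21 wt%.
Ca in CaFe(CO₃)₂: molar mass 215.939 g/mol; 1×40.078 = 40.078 g → 18.56 wt%.
Difference = 4.21 − 18.56 = -14.35 percentage points.

-14.35 percentage points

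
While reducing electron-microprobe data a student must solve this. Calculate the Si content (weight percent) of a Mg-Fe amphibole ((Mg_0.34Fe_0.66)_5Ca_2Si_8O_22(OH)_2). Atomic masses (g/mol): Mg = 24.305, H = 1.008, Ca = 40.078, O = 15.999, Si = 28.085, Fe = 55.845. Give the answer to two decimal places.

24.52 weight percent

M((Mg_0.34Fe_0.66)_5Ca_2Si_8O_22(OH)_2) = 916.435 g/mol.
Si contributes 8 × 28.085 = 224.680 g per mole.
224.680/916.435 = 0.2452 → 24.52%.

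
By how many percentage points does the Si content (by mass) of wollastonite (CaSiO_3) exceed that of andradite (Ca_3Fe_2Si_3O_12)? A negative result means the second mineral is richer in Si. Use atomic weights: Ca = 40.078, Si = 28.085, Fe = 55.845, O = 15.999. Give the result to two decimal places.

M(CaSiO_3) = 116.160 g/mol, so wt% Si = 28.085/116.160 × 100 = 24.18%.
M(Ca_3Fe_2Si_3O_12) = 508.167 g/mol, so wt% Si = 84.255/508.167 × 100 = 16.58%.
24.18 − 16.58 = 7.60 pp.

7.60 percentage points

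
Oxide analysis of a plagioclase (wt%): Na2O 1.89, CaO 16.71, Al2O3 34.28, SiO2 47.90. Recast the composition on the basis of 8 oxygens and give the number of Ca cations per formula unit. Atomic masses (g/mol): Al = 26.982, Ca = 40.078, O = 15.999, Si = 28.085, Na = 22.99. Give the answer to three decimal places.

1.89 wt% Na2O ÷ 61.979 g/mol = 0.03049 mol, giving 0.06098 Na and 0.03049 O.
16.71 wt% CaO ÷ 56.077 g/mol = 0.29798 mol, giving 0.29798 Ca and 0.29798 O.
34.28 wt% Al2O3 ÷ 101.961 g/mol = 0.33621 mol, giving 0.67242 Al and 1.00863 O.
47.90 wt% SiO2 ÷ 60.083 g/mol = 0.79723 mol, giving 0.79723 Si and 1.59446 O.
Oxygen sums to 2.93156; scaling by 8/2.93156 = 2.72892 puts the formula on 8 O.
Ca: 0.29798 × 2.72892 = 0.813 atoms per formula unit.

0.813 Ca apfu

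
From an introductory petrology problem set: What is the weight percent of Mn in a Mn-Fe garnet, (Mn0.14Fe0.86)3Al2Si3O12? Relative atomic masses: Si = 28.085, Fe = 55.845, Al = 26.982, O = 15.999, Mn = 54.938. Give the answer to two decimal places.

4.64 mass %

Molar mass of (Mn0.14Fe0.86)3Al2Si3O12: 0.42·54.938 + 2.58·55.845 + 2·26.982 + 3·28.085 + 12·15.999 = 497.361 g/mol.
Mass of Mn per formula unit: 0.42 × 54.938 = 23.074 g.
Weight fraction Mn = 23.074 / 497.361 = 0.0464.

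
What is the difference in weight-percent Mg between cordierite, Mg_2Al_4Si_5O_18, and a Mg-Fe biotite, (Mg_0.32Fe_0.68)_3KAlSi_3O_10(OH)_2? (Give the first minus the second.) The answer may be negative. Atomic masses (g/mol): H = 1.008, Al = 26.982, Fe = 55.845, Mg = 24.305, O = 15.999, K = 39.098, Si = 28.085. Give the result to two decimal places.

Mg in Mg_2Al_4Si_5O_18: molar mass 584.945 g/mol; 2×24.305 = 48.610 g → 8.31 wt%.
Mg in (Mg_0.32Fe_0.68)_3KAlSi_3O_10(OH)_2: molar mass 481.596 g/mol; 0.96×24.305 = 23.333 g → 4.84 wt%.
Difference = 8.31 − 4.84 = 3.47 percentage points.

3.47 percentage points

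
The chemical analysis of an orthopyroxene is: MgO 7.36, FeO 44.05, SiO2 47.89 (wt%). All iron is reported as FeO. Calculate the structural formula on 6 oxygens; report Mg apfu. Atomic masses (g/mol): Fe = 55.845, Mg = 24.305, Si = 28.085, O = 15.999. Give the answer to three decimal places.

0.458 Mg apfu

MgO (M=40.304): mol = 0.18261; Mg = 0.18261, O = 0.18261.
FeO (M=71.844): mol = 0.61313; Fe = 0.61313, O = 0.61313.
SiO2 (M=60.083): mol = 0.79706; Si = 0.79706, O = 1.59412.
ΣO = 2.38986; factor = 6/ΣO = 2.51061.
Mg apfu = 0.18261 × 2.51061 = 0.458.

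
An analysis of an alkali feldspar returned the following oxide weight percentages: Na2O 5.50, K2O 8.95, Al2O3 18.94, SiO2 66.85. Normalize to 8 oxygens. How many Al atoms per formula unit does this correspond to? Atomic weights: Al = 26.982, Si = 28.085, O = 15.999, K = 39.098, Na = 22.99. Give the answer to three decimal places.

1.002 Al apfu

Na2O (M=61.979): mol = 0.08874; Na = 0.17748, O = 0.08874.
K2O (M=94.195): mol = 0.09502; K = 0.19004, O = 0.09502.
Al2O3 (M=101.961): mol = 0.18576; Al = 0.37152, O = 0.55728.
SiO2 (M=60.083): mol = 1.11263; Si = 1.11263, O = 2.22526.
ΣO = 2.96630; factor = 8/ΣO = 2.69696.
Al apfu = 0.37152 × 2.69696 = 1.002.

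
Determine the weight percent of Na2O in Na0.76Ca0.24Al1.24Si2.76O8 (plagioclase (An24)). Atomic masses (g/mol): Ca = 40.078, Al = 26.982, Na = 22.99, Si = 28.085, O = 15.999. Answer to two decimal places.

Formula mass = 266.055 g/mol.
0.76 Na → 0.3800 mol Na2O per formula unit; M(Na2O) = 61.979, so Na2O mass = 23.552 g.
23.552/266.055 × 100 = 8.85 wt%.

8.85 wt%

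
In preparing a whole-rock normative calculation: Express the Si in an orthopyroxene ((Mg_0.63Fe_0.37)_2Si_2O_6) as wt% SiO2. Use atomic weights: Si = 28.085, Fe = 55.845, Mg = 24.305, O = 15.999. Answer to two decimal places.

Formula mass = 224.114 g/mol.
2 Si → 2.0000 mol SiO2 per formula unit; M(SiO2) = 60.083, so SiO2 mass = 120.166 g.
120.166/224.114 × 100 = 53.62 wt%.

53.62 wt%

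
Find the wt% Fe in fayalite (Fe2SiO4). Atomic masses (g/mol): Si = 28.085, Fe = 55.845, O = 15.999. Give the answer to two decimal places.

54.81 wt%

M(Fe2SiO4) = 203.771 g/mol.
Fe contributes 2 × 55.845 = 111.690 g per mole.
111.690/203.771 = 0.5481 → 54.81%.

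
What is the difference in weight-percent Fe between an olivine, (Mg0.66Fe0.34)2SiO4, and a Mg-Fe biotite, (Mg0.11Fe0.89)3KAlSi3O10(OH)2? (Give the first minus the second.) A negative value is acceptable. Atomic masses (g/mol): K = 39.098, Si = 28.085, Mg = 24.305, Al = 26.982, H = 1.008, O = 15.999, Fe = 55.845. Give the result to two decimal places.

M((Mg0.66Fe0.34)2SiO4) = 162.138 g/mol, so wt% Fe = 37.975/162.138 × 100 = 23.42%.
M((Mg0.11Fe0.89)3KAlSi3O10(OH)2) = 501.466 g/mol, so wt% Fe = 149.106/501.466 × 100 = 29.73%.
23.42 − 29.73 = -6.31 pp.

-6.31 percentage points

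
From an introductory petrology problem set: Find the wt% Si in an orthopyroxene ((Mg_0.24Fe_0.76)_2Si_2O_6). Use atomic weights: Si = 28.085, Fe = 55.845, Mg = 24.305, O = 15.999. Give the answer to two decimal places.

22.58 mass %

Formula mass = 0.48*24.305 + 1.52*55.845 + 2*28.085 + 6*15.999 = 248.715 g/mol, of which 56.170 g is Si.
So Si makes up 56.170/248.715 = 0.2258 of the mass, i.e. 22.58%.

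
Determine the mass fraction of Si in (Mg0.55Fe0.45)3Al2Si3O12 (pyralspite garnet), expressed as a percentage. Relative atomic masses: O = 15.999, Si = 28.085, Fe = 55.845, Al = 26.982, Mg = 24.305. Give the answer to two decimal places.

18.90 wt%

Formula mass = 1.65×24.305 + 1.35×55.845 + 2×26.982 + 3×28.085 + 12×15.999 = 445.701 g/mol, of which 84.255 g is Si.
So Si makes up 84.255/445.701 = 0.1890 of the mass, i.e. 18.90%.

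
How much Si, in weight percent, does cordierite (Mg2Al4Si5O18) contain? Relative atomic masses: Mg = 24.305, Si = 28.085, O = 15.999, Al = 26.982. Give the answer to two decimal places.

24.01 weight percent

Formula mass = 2*24.305 + 4*26.982 + 5*28.085 + 18*15.999 = 584.945 g/mol, of which 140.425 g is Si.
So Si makes up 140.425/584.945 = 0.2401 of the mass, i.e. 24.01%.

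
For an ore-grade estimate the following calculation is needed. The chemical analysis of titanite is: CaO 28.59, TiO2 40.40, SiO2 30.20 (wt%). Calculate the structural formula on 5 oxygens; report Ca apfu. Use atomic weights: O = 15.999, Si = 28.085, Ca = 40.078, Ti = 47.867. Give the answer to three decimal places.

28.59 wt% CaO ÷ 56.077 g/mol = 0.50983 mol, giving 0.50983 Ca and 0.50983 O.
40.40 wt% TiO2 ÷ 79.865 g/mol = 0.50585 mol, giving 0.50585 Ti and 1.01170 O.
30.20 wt% SiO2 ÷ 60.083 g/mol = 0.50264 mol, giving 0.50264 Si and 1.00528 O.
Oxygen sums to 2.52681; scaling by 5/2.52681 = 1.97878 puts the formula on 5 O.
Ca: 0.50983 × 1.97878 = 1.009 atoms per formula unit.

1.009 Ca apfu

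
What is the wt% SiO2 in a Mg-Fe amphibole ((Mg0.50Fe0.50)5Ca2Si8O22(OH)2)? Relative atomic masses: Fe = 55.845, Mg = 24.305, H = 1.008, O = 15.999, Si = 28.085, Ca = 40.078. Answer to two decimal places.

Formula mass = 891.203 g/mol.
8 Si → 8.0000 mol SiO2 per formula unit; M(SiO2) = 60.083, so SiO2 mass = 480.664 g.
480.664/891.203 × 100 = 53.93 wt%.

53.93 wt%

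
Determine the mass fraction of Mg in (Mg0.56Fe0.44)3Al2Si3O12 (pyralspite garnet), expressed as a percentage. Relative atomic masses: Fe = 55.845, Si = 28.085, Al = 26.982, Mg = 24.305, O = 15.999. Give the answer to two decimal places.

9.18 mass %

Formula mass = 1.68*24.305 + 1.32*55.845 + 2*26.982 + 3*28.085 + 12*15.999 = 444.755 g/mol, of which 40.832 g is Mg.
So Mg makes up 40.832/444.755 = 0.0918 of the mass, i.e. 9.18%.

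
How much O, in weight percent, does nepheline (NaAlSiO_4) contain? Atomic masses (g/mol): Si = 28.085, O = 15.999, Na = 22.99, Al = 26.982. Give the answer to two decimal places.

Molar mass of NaAlSiO_4: 1*22.99 + 1*26.982 + 1*28.085 + 4*15.999 = 142.053 g/mol.
Mass of O per formula unit: 4 × 15.999 = 63.996 g.
Weight fraction O = 63.996 / 142.053 = 0.4505.

45.05 weight percent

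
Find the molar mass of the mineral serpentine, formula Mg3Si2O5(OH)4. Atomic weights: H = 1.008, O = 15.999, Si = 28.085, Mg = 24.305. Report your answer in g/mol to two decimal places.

277.11 g/mol

The formula mass is the sum 3*24.305 + 2*28.085 + 9*15.999 + 4*1.008.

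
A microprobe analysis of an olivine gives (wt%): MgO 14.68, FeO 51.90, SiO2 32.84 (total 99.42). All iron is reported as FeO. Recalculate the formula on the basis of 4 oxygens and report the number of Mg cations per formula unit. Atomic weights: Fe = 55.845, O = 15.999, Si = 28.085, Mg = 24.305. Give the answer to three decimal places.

0.668 Mg apfu

14.68 wt% MgO ÷ 40.304 g/mol = 0.36423 mol, giving 0.36423 Mg and 0.36423 O.
51.90 wt% FeO ÷ 71.844 g/mol = 0.72240 mol, giving 0.72240 Fe and 0.72240 O.
32.84 wt% SiO2 ÷ 60.083 g/mol = 0.54658 mol, giving 0.54658 Si and 1.09316 O.
Oxygen sums to 2.17979; scaling by 4/2.17979 = 1.83504 puts the formula on 4 O.
Mg: 0.36423 × 1.83504 = 0.668 atoms per formula unit.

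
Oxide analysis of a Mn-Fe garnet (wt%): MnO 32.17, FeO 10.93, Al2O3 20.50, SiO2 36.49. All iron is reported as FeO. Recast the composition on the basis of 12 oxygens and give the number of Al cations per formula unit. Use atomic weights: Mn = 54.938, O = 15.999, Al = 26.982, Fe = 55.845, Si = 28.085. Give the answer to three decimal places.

1.991 Al apfu

MnO: 32.17/70.937 = 0.45350 mol → 0.45350 mol Mn, 0.45350 mol O.
FeO: 10.93/71.844 = 0.15214 mol → 0.15214 mol Fe, 0.15214 mol O.
Al2O3: 20.50/101.961 = 0.20106 mol → 0.40212 mol Al, 0.60318 mol O.
SiO2: 36.49/60.083 = 0.60733 mol → 0.60733 mol Si, 1.21466 mol O.
Total oxygen = 2.42348 mol. Normalization factor = 12/2.42348 = 4.95156.
Al per 12 O = 0.40212 × 4.95156 = 1.991.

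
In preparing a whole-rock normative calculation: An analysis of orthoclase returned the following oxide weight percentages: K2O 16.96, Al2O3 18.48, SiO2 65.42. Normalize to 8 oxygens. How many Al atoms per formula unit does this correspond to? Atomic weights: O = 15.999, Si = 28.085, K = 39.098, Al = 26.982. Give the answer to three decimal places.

16.96 wt% K2O ÷ 94.195 g/mol = 0.18005 mol, giving 0.36010 K and 0.18005 O.
18.48 wt% Al2O3 ÷ 101.961 g/mol = 0.18125 mol, giving 0.36250 Al and 0.54375 O.
65.42 wt% SiO2 ÷ 60.083 g/mol = 1.08883 mol, giving 1.08883 Si and 2.17766 O.
Oxygen sums to 2.90146; scaling by 8/2.90146 = 2.75723 puts the formula on 8 O.
Al: 0.36250 × 2.75723 = 0.999 atoms per formula unit.

0.999 Al apfu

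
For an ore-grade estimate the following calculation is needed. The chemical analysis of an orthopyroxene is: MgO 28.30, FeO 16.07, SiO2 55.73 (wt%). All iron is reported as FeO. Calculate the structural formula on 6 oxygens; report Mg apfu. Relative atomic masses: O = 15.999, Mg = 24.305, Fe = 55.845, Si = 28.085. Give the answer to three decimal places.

1.515 Mg apfu

28.30 wt% MgO ÷ 40.304 g/mol = 0.70216 mol, giving 0.70216 Mg and 0.70216 O.
16.07 wt% FeO ÷ 71.844 g/mol = 0.22368 mol, giving 0.22368 Fe and 0.22368 O.
55.73 wt% SiO2 ÷ 60.083 g/mol = 0.92755 mol, giving 0.92755 Si and 1.85510 O.
Oxygen sums to 2.78094; scaling by 6/2.78094 = 2.15754 puts the formula on 6 O.
Mg: 0.70216 × 2.15754 = 1.515 atoms per formula unit.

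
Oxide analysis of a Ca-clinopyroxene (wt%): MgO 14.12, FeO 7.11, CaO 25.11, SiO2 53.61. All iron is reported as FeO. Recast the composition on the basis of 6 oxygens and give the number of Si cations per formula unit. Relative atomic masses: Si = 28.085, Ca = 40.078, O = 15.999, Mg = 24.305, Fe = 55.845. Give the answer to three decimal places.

1.996 Si apfu

MgO: 14.12/40.304 = 0.35034 mol → 0.35034 mol Mg, 0.35034 mol O.
FeO: 7.11/71.844 = 0.09896 mol → 0.09896 mol Fe, 0.09896 mol O.
CaO: 25.11/56.077 = 0.44778 mol → 0.44778 mol Ca, 0.44778 mol O.
SiO2: 53.61/60.083 = 0.89227 mol → 0.89227 mol Si, 1.78454 mol O.
Total oxygen = 2.68162 mol. Normalization factor = 6/2.68162 = 2.23745.
Si per 6 O = 0.89227 × 2.23745 = 1.996.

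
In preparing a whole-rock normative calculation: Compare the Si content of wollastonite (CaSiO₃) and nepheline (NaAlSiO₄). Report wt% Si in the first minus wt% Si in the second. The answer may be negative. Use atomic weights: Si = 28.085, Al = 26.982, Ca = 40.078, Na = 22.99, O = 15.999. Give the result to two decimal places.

First mineral: 28.085 g Si in 116.160 g formula = 24.18 wt% Si.
Second mineral: 28.085 g Si in 142.053 g formula = 19.77 wt% Si.
24.18% − 19.77% gives a difference of 4.41 percentage points.

4.41 percentage points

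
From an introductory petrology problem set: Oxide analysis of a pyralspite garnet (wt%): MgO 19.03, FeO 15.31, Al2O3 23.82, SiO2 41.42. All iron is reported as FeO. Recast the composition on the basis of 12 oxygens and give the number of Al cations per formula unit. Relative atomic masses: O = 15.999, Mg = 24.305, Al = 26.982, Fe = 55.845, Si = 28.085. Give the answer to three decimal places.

19.03 wt% MgO ÷ 40.304 g/mol = 0.47216 mol, giving 0.47216 Mg and 0.47216 O.
15.31 wt% FeO ÷ 71.844 g/mol = 0.21310 mol, giving 0.21310 Fe and 0.21310 O.
23.82 wt% Al2O3 ÷ 101.961 g/mol = 0.23362 mol, giving 0.46724 Al and 0.70086 O.
41.42 wt% SiO2 ÷ 60.083 g/mol = 0.68938 mol, giving 0.68938 Si and 1.37876 O.
Oxygen sums to 2.76488; scaling by 12/2.76488 = 4.34015 puts the formula on 12 O.
Al: 0.46724 × 4.34015 = 2.028 atoms per formula unit.

2.028 Al apfu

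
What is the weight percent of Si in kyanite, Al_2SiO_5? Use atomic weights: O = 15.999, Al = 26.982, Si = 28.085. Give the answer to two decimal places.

Molar mass of Al_2SiO_5: 2×26.982 + 1×28.085 + 5×15.999 = 162.044 g/mol.
Mass of Si per formula unit: 1 × 28.085 = 28.085 g.
Weight fraction Si = 28.085 / 162.044 = 0.1733.

17.33 mass %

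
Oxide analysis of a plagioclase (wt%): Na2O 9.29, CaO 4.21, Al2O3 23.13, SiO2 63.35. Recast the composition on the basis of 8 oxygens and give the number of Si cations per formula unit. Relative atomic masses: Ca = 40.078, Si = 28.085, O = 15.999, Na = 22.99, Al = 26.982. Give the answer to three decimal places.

2.798 Si apfu

Na2O (M=61.979): mol = 0.14989; Na = 0.29978, O = 0.14989.
CaO (M=56.077): mol = 0.07508; Ca = 0.07508, O = 0.07508.
Al2O3 (M=101.961): mol = 0.22685; Al = 0.45370, O = 0.68055.
SiO2 (M=60.083): mol = 1.05437; Si = 1.05437, O = 2.10874.
ΣO = 3.01426; factor = 8/ΣO = 2.65405.
Si apfu = 1.05437 × 2.65405 = 2.798.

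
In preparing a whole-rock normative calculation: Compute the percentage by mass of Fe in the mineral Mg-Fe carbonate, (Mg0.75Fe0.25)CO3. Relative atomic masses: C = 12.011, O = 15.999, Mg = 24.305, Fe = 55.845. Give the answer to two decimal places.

15.14 mass %

Molar mass of (Mg0.75Fe0.25)CO3: 0.75*24.305 + 0.25*55.845 + 1*12.011 + 3*15.999 = 92.198 g/mol.
Mass of Fe per formula unit: 0.25 × 55.845 = 13.961 g.
Weight fraction Fe = 13.961 / 92.198 = 0.1514.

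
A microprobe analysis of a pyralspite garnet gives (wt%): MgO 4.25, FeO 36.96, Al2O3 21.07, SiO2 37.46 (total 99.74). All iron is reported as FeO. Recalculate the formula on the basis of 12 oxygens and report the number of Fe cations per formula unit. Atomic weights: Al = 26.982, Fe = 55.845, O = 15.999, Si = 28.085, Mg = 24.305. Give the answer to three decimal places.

MgO: 4.25/40.304 = 0.10545 mol → 0.10545 mol Mg, 0.10545 mol O.
FeO: 36.96/71.844 = 0.51445 mol → 0.51445 mol Fe, 0.51445 mol O.
Al2O3: 21.07/101.961 = 0.20665 mol → 0.41330 mol Al, 0.61995 mol O.
SiO2: 37.46/60.083 = 0.62347 mol → 0.62347 mol Si, 1.24694 mol O.
Total oxygen = 2.48679 mol. Normalization factor = 12/2.48679 = 4.82550.
Fe per 12 O = 0.51445 × 4.82550 = 2.482.

2.482 Fe apfu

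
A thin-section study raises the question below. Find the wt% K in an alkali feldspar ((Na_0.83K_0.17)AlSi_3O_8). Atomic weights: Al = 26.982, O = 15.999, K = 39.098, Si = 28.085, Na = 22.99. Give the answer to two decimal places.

Molar mass of (Na_0.83K_0.17)AlSi_3O_8: 0.83·22.99 + 0.17·39.098 + 1·26.982 + 3·28.085 + 8·15.999 = 264.957 g/mol.
Mass of K per formula unit: 0.17 × 39.098 = 6.647 g.
Weight fraction K = 6.647 / 264.957 = 0.0251.

2.51 mass %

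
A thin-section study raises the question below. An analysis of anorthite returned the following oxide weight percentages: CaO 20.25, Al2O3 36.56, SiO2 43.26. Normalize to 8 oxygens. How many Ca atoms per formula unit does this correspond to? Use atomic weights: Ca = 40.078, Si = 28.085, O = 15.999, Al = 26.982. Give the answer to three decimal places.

CaO (M=56.077): mol = 0.36111; Ca = 0.36111, O = 0.36111.
Al2O3 (M=101.961): mol = 0.35857; Al = 0.71714, O = 1.07571.
SiO2 (M=60.083): mol = 0.72000; Si = 0.72000, O = 1.44000.
ΣO = 2.87682; factor = 8/ΣO = 2.78085.
Ca apfu = 0.36111 × 2.78085 = 1.004.

1.004 Ca apfu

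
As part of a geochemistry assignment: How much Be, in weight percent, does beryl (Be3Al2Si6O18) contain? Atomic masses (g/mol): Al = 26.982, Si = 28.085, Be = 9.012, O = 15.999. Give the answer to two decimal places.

Formula mass = 3*9.012 + 2*26.982 + 6*28.085 + 18*15.999 = 537.492 g/mol, of which 27.036 g is Be.
So Be makes up 27.036/537.492 = 0.0503 of the mass, i.e. 5.03%.

5.03 weight percent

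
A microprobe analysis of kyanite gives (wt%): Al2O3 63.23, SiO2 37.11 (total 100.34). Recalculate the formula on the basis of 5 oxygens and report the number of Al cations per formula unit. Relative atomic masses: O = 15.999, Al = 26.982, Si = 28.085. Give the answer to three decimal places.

2.003 Al apfu

63.23 wt% Al2O3 ÷ 101.961 g/mol = 0.62014 mol, giving 1.24028 Al and 1.86042 O.
37.11 wt% SiO2 ÷ 60.083 g/mol = 0.61765 mol, giving 0.61765 Si and 1.23530 O.
Oxygen sums to 3.09572; scaling by 5/3.09572 = 1.61513 puts the formula on 5 O.
Al: 1.24028 × 1.61513 = 2.003 atoms per formula unit.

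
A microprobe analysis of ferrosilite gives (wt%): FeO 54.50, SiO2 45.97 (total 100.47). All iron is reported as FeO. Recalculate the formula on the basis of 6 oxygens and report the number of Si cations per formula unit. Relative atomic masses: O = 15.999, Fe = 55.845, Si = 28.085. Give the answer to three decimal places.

FeO (M=71.844): mol = 0.75859; Fe = 0.75859, O = 0.75859.
SiO2 (M=60.083): mol = 0.76511; Si = 0.76511, O = 1.53022.
ΣO = 2.28881; factor = 6/ΣO = 2.62145.
Si apfu = 0.76511 × 2.62145 = 2.006.

2.006 Si apfu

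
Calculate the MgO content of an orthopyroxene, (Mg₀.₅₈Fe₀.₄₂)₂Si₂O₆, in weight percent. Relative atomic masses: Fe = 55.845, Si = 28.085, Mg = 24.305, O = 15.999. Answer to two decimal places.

20.57 wt%

Molar mass of (Mg₀.₅₈Fe₀.₄₂)₂Si₂O₆ = 1.16×24.305 + 0.84×55.845 + 2×28.085 + 6×15.999 = 227.268 g/mol.
Each formula unit contains 1.16 Mg, equivalent to 1.16/1 = 1.1600 mol MgO.
M(MgO) = 1×24.305 + 1×15.999 = 40.304 g/mol.
Mass of MgO per formula unit = 1.1600 × 40.304 = 46.753 g.
MgO wt% = 46.753 / 227.268 × 100 = 20.57%.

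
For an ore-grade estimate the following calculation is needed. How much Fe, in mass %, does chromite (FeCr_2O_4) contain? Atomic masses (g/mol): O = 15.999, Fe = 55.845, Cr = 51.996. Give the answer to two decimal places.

24.95 mass %

Formula mass = 1·55.845 + 2·51.996 + 4·15.999 = 223.833 g/mol, of which 55.845 g is Fe.
So Fe makes up 55.845/223.833 = 0.2495 of the mass, i.e. 24.95%.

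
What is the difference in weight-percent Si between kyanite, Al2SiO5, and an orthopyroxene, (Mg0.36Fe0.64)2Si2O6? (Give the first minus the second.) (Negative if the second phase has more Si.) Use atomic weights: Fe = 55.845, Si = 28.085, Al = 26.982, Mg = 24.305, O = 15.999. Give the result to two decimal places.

-5.96 percentage points

Si in Al2SiO5: molar mass 162.044 g/mol; 1×28.085 = 28.085 g → 17.33 wt%.
Si in (Mg0.36Fe0.64)2Si2O6: molar mass 241.145 g/mol; 2×28.085 = 56.170 g → 23.29 wt%.
Difference = 17.33 − 23.29 = -5.96 percentage points.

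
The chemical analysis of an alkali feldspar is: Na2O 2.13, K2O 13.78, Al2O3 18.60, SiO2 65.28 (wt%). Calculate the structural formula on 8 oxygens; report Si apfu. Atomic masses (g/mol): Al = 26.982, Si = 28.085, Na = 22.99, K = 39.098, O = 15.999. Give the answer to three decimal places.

Na2O: 2.13/61.979 = 0.03437 mol → 0.06874 mol Na, 0.03437 mol O.
K2O: 13.78/94.195 = 0.14629 mol → 0.29258 mol K, 0.14629 mol O.
Al2O3: 18.60/101.961 = 0.18242 mol → 0.36484 mol Al, 0.54726 mol O.
SiO2: 65.28/60.083 = 1.08650 mol → 1.08650 mol Si, 2.17300 mol O.
Total oxygen = 2.90092 mol. Normalization factor = 8/2.90092 = 2.75775.
Si per 8 O = 1.08650 × 2.75775 = 2.996.

2.996 Si apfu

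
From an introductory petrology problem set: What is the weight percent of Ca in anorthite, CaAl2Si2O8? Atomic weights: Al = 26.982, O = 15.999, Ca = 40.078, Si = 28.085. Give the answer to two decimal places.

Molar mass of CaAl2Si2O8: 1×40.078 + 2×26.982 + 2×28.085 + 8×15.999 = 278.204 g/mol.
Mass of Ca per formula unit: 1 × 40.078 = 40.078 g.
Weight fraction Ca = 40.078 / 278.204 = 0.1441.

14.41 wt%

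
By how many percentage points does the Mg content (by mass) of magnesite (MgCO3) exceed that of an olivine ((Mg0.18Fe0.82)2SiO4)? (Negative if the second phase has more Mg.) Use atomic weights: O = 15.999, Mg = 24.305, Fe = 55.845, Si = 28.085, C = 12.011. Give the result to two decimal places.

24.28 percentage points

Mg in MgCO3: molar mass 84.313 g/mol; 1×24.305 = 24.305 g → 28.83 wt%.
Mg in (Mg0.18Fe0.82)2SiO4: molar mass 192.417 g/mol; 0.36×24.305 = 8.750 g → 4.55 wt%.
Difference = 28.83 − 4.55 = 24.28 percentage points.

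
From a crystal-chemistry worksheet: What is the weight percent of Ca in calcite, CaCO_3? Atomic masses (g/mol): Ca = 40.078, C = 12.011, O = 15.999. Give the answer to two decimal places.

Molar mass of CaCO_3: 1×40.078 + 1×12.011 + 3×15.999 = 100.086 g/mol.
Mass of Ca per formula unit: 1 × 40.078 = 40.078 g.
Weight fraction Ca = 40.078 / 100.086 = 0.4004.

40.04 weight percent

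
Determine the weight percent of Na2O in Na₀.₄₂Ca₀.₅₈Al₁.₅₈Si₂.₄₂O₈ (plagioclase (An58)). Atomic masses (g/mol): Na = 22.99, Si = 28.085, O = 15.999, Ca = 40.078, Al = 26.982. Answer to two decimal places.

4.79 wt%

Formula mass = 271.490 g/mol.
0.42 Na → 0.2100 mol Na2O per formula unit; M(Na2O) = 61.979, so Na2O mass = 13.016 g.
13.016/271.490 × 100 = 4.79 wt%.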